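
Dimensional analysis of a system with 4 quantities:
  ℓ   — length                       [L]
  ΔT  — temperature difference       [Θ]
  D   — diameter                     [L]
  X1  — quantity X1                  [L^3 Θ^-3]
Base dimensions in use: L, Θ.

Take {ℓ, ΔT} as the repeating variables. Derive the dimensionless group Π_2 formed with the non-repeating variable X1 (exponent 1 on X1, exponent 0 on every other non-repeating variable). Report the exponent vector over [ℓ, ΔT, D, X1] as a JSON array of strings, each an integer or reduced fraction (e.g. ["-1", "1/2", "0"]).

["-3", "3", "0", "1"]

Write exponents as rows L,Θ / cols ℓ,ΔT,D,X1:
  L: [ 1  0  1  3]
  Θ: [ 0  1  0 -3]
Echelon form has 2 nonzero rows (pivots: ℓ,ΔT)
Pivot set = {ℓ,ΔT}, free = {D,X1}
RREF:
  r0: [   1    0    1    3]
  r1: [   0    1    0   -3]
Fix exponent of X1 at 1, D at 0; solve each RREF row for its pivot's exponent:
  r0: exp(ℓ) + (3)·1 = 0 ⇒ exp(ℓ) = -3
  r1: exp(ΔT) + (-3)·1 = 0 ⇒ exp(ΔT) = 3
Π_2 = ℓ^-3 · ΔT^3 · X1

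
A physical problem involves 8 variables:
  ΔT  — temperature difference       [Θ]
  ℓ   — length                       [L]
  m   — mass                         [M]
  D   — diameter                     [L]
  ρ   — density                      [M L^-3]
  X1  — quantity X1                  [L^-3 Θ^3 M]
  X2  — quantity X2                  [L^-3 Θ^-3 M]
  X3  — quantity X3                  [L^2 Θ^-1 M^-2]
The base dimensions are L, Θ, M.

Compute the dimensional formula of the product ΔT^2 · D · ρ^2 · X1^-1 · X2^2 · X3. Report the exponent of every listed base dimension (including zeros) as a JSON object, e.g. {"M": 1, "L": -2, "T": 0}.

Exponent matrix [L,Θ,M] × [ΔT,ℓ,m,D,ρ,X1,X2,X3]:
  L: [ 0  1  0  1 -3 -3 -3  2]
  Θ: [ 1  0  0  0  0  3 -3 -1]
  M: [ 0  0  1  0  1  1  1 -2]
  [L]: (2)·0+(1)·1+(2)·-3+(-1)·-3+(2)·-3+(1)·2 = -6
  [Θ]: (2)·1+(1)·0+(2)·0+(-1)·3+(2)·-3+(1)·-1 = -8
  [M]: (2)·0+(1)·0+(2)·1+(-1)·1+(2)·1+(1)·-2 = 1
⇒ L^-6 Θ^-8 M

{"L": -6, "Θ": -8, "M": 1}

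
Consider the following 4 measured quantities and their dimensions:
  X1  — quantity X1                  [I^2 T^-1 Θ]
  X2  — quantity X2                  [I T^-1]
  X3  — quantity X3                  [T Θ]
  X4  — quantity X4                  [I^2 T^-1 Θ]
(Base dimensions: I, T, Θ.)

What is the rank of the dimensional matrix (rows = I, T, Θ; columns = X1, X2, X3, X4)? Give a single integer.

2

Write exponents as rows I,T,Θ / cols X1,X2,X3,X4:
  I: [ 2  1  0  2]
  T: [-1 -1  1 -1]
  Θ: [ 1  0  1  1]
Echelon form has 2 nonzero rows (pivots: X1,X2)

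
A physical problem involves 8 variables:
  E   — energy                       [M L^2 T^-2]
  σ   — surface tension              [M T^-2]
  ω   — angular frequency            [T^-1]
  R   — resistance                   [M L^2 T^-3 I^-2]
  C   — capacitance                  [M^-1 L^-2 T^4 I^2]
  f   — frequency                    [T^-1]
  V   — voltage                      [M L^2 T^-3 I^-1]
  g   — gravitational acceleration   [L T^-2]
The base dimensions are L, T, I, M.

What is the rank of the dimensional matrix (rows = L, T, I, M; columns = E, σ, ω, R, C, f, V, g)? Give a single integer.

4

Dimensional matrix (L×T×I×M by E×σ×ω×R×C×f×V×g):
  L: [ 2  0  0  2 -2  0  2  1]
  T: [-2 -2 -1 -3  4 -1 -3 -2]
  I: [ 0  0  0 -2  2  0 -1  0]
  M: [ 1  1  0  1 -1  0  1  0]
Row reduction gives pivot columns E,σ,ω,R; rank = 4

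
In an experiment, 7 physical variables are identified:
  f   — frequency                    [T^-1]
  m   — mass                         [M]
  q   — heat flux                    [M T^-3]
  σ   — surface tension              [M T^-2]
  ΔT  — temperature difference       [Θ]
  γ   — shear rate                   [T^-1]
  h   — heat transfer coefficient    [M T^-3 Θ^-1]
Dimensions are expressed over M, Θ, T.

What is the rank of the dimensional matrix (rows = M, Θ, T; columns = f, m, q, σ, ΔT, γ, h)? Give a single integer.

Write exponents as rows M,Θ,T / cols f,m,q,σ,ΔT,γ,h:
  M: [ 0  1  1  1  0  0  1]
  Θ: [ 0  0  0  0  1  0 -1]
  T: [-1  0 -3 -2  0 -1 -3]
Echelon form has 3 nonzero rows (pivots: f,m,ΔT)

3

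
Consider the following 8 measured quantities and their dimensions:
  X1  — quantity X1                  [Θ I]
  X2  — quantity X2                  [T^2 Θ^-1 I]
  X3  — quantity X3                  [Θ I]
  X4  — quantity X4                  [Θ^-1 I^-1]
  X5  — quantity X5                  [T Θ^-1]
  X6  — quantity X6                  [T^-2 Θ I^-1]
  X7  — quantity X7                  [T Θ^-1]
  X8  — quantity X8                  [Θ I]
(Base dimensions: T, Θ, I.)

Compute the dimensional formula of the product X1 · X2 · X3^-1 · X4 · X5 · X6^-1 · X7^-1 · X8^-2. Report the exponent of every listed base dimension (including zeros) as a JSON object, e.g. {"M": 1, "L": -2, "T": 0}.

Dimensional matrix (T×Θ×I by X1×X2×X3×X4×X5×X6×X7×X8):
  T: [ 0  2  0  0  1 -2  1  0]
  Θ: [ 1 -1  1 -1 -1  1 -1  1]
  I: [ 1  1  1 -1  0 -1  0  1]
  [T]: (1)·0+(1)·2+(-1)·0+(1)·0+(1)·1+(-1)·-2+(-1)·1+(-2)·0 = 4
  [Θ]: (1)·1+(1)·-1+(-1)·1+(1)·-1+(1)·-1+(-1)·1+(-1)·-1+(-2)·1 = -5
  [I]: (1)·1+(1)·1+(-1)·1+(1)·-1+(1)·0+(-1)·-1+(-1)·0+(-2)·1 = -1
⇒ T^4 Θ^-5 I^-1

{"T": 4, "Θ": -5, "I": -1}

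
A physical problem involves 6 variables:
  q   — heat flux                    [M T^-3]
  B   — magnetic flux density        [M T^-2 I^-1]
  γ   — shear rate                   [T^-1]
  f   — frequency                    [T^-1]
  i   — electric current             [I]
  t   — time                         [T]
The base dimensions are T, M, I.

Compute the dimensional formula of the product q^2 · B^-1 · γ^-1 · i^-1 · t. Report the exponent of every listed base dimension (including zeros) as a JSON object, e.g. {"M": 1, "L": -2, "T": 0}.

Dimensional matrix (T×M×I by q×B×γ×f×i×t):
  T: [-3 -2 -1 -1  0  1]
  M: [ 1  1  0  0  0  0]
  I: [ 0 -1  0  0  1  0]
  [T]: (2)·-3+(-1)·-2+(-1)·-1+(-1)·0+(1)·1 = -2
  [M]: (2)·1+(-1)·1+(-1)·0+(-1)·0+(1)·0 = 1
  [I]: (2)·0+(-1)·-1+(-1)·0+(-1)·1+(1)·0 = 0
⇒ T^-2 M

{"T": -2, "M": 1, "I": 0}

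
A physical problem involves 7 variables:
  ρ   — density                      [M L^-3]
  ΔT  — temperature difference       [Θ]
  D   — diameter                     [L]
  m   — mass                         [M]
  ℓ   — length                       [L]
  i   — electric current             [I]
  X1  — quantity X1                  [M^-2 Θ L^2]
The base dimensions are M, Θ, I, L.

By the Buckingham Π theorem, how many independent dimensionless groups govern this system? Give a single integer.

Dimensional matrix (M×Θ×I×L by ρ×ΔT×D×m×ℓ×i×X1):
  M: [ 1  0  0  1  0  0 -2]
  Θ: [ 0  1  0  0  0  0  1]
  I: [ 0  0  0  0  0  1  0]
  L: [-3  0  1  0  1  0  2]
Echelon form has 4 nonzero rows (pivots: ρ,ΔT,D,i)
Π count = n − r = 7 − 4 = 3

3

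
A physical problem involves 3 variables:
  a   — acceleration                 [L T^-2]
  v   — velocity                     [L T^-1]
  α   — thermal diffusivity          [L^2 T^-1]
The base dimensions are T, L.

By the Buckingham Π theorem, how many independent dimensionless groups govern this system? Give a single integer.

Write exponents as rows T,L / cols a,v,α:
  T: [-2 -1 -1]
  L: [ 1  1  2]
RREF → pivots at {a,v} ⇒ r = 2
n=3, r=2 ⇒ 1 dimensionless group

1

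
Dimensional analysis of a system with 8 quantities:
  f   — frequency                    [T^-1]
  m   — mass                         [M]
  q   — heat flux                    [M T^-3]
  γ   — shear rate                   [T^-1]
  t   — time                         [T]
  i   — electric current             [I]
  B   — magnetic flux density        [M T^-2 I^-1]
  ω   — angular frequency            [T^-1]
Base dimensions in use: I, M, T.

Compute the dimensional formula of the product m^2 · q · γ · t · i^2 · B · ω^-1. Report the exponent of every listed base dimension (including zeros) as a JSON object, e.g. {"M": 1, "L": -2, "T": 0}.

{"I": 1, "M": 4, "T": -4}

Exponent matrix [I,M,T] × [f,m,q,γ,t,i,B,ω]:
  I: [ 0  0  0  0  0  1 -1  0]
  M: [ 0  1  1  0  0  0  1  0]
  T: [-1  0 -3 -1  1  0 -2 -1]
  [I]: (2)·0+(1)·0+(1)·0+(1)·0+(2)·1+(1)·-1+(-1)·0 = 1
  [M]: (2)·1+(1)·1+(1)·0+(1)·0+(2)·0+(1)·1+(-1)·0 = 4
  [T]: (2)·0+(1)·-3+(1)·-1+(1)·1+(2)·0+(1)·-2+(-1)·-1 = -4
⇒ I M^4 T^-4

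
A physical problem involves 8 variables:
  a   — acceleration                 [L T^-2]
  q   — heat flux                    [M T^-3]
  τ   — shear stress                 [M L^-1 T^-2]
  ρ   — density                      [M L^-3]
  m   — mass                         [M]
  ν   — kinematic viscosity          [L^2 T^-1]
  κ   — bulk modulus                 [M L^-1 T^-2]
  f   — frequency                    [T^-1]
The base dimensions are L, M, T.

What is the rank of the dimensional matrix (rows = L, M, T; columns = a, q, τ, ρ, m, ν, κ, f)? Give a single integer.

3

Exponent matrix [L,M,T] × [a,q,τ,ρ,m,ν,κ,f]:
  L: [ 1  0 -1 -3  0  2 -1  0]
  M: [ 0  1  1  1  1  0  1  0]
  T: [-2 -3 -2  0  0 -1 -2 -1]
RREF → pivots at {a,q,τ} ⇒ r = 3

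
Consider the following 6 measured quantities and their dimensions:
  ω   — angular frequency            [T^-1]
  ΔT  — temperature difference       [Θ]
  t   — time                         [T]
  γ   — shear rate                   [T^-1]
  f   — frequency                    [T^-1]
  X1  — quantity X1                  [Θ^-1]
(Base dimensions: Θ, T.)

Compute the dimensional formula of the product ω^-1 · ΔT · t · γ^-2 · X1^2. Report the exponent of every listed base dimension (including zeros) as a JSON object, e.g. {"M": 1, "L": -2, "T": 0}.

{"Θ": -1, "T": 4}

Dimensional matrix (Θ×T by ω×ΔT×t×γ×f×X1):
  Θ: [ 0  1  0  0  0 -1]
  T: [-1  0  1 -1 -1  0]
  [Θ]: (-1)·0+(1)·1+(1)·0+(-2)·0+(2)·-1 = -1
  [T]: (-1)·-1+(1)·0+(1)·1+(-2)·-1+(2)·0 = 4
⇒ Θ^-1 T^4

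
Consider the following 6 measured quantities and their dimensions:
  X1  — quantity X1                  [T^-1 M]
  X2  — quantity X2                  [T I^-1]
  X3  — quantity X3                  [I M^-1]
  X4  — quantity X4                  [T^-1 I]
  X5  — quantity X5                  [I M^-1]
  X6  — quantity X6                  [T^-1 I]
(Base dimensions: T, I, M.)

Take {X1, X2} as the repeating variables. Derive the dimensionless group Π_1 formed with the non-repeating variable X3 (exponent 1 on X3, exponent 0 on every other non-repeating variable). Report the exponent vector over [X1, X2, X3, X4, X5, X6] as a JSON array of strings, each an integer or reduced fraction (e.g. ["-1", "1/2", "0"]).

Dimensional matrix (T×I×M by X1×X2×X3×X4×X5×X6):
  T: [-1  1  0 -1  0 -1]
  I: [ 0 -1  1  1  1  1]
  M: [ 1  0 -1  0 -1  0]
Row reduction gives pivot columns X1,X2; rank = 2
Pivot set = {X1,X2}, free = {X3,X4,X5,X6}
RREF:
  r0: [   1    0   -1    0   -1    0]
  r1: [   0    1   -1   -1   -1   -1]
  r2: [   0    0    0    0    0    0]
Fix exponent of X3 at 1, X4 at 0, X5 at 0, X6 at 0; solve each RREF row for its pivot's exponent:
  r0: exp(X1) + (-1)·1 = 0 ⇒ exp(X1) = 1
  r1: exp(X2) + (-1)·1 = 0 ⇒ exp(X2) = 1
Π_1 = X1 · X2 · X3

["1", "1", "1", "0", "0", "0"]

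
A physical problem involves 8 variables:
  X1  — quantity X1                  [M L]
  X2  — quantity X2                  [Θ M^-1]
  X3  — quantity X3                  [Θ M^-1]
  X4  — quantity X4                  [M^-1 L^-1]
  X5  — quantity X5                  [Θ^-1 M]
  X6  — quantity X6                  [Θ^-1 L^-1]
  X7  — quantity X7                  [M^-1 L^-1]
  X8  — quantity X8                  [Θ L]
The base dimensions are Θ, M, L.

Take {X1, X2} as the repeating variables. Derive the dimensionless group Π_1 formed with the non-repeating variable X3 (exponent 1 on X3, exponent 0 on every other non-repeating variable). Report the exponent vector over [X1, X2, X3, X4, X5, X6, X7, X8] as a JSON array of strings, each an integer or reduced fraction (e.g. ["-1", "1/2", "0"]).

Dimensional matrix (Θ×M×L by X1×X2×X3×X4×X5×X6×X7×X8):
  Θ: [ 0  1  1  0 -1 -1  0  1]
  M: [ 1 -1 -1 -1  1  0 -1  0]
  L: [ 1  0  0 -1  0 -1 -1  1]
RREF → pivots at {X1,X2} ⇒ r = 2
Repeat: X1,X2; free: X3,X4,X5,X6,X7,X8
RREF:
  r0: [   1    0    0   -1    0   -1   -1    1]
  r1: [   0    1    1    0   -1   -1    0    1]
  r2: [   0    0    0    0    0    0    0    0]
Fix exponent of X3 at 1, X4 at 0, X5 at 0, X6 at 0, X7 at 0, X8 at 0; solve each RREF row for its pivot's exponent:
  r0: exp(X1) + (0)·1 = 0 ⇒ exp(X1) = 0
  r1: exp(X2) + (1)·1 = 0 ⇒ exp(X2) = -1
Π_1 = X2^-1 · X3

["0", "-1", "1", "0", "0", "0", "0", "0"]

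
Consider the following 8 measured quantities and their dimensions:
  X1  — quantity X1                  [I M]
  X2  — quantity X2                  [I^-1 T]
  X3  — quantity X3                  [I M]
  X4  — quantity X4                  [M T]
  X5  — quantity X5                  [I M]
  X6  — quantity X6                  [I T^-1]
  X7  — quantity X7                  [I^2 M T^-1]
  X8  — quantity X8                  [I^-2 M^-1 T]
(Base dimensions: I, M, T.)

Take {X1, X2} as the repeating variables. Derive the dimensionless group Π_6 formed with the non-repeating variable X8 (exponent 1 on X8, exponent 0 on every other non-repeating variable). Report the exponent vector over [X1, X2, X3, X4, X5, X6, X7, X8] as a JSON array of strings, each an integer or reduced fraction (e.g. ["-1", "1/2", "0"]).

Dimensional matrix (I×M×T by X1×X2×X3×X4×X5×X6×X7×X8):
  I: [ 1 -1  1  0  1  1  2 -2]
  M: [ 1  0  1  1  1  0  1 -1]
  T: [ 0  1  0  1  0 -1 -1  1]
Echelon form has 2 nonzero rows (pivots: X1,X2)
Repeat: X1,X2; free: X3,X4,X5,X6,X7,X8
RREF:
  r0: [   1    0    1    1    1    0    1   -1]
  r1: [   0    1    0    1    0   -1   -1    1]
  r2: [   0    0    0    0    0    0    0    0]
Fix exponent of X8 at 1, X3 at 0, X4 at 0, X5 at 0, X6 at 0, X7 at 0; solve each RREF row for its pivot's exponent:
  r0: exp(X1) + (-1)·1 = 0 ⇒ exp(X1) = 1
  r1: exp(X2) + (1)·1 = 0 ⇒ exp(X2) = -1
Π_6 = X1 · X2^-1 · X8

["1", "-1", "0", "0", "0", "0", "0", "1"]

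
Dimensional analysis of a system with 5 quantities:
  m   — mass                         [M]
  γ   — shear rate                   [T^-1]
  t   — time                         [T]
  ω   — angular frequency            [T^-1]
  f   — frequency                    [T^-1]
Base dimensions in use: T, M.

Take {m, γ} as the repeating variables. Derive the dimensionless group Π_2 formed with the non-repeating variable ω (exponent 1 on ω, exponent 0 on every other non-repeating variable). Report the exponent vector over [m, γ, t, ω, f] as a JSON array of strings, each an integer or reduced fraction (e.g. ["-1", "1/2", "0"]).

Exponent matrix [T,M] × [m,γ,t,ω,f]:
  T: [ 0 -1  1 -1 -1]
  M: [ 1  0  0  0  0]
Echelon form has 2 nonzero rows (pivots: m,γ)
Pivot set = {m,γ}, free = {t,ω,f}
RREF:
  r0: [   1    0    0    0    0]
  r1: [   0    1   -1    1    1]
Fix exponent of ω at 1, t at 0, f at 0; solve each RREF row for its pivot's exponent:
  r0: exp(m) + (0)·1 = 0 ⇒ exp(m) = 0
  r1: exp(γ) + (1)·1 = 0 ⇒ exp(γ) = -1
Π_2 = γ^-1 · ω

["0", "-1", "0", "1", "0"]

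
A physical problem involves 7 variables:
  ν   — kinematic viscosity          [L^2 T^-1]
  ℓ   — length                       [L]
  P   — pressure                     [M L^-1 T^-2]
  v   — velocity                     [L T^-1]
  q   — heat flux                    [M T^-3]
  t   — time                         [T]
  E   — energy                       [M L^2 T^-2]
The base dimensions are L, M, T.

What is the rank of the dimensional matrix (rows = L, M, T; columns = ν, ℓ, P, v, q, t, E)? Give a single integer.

Write exponents as rows L,M,T / cols ν,ℓ,P,v,q,t,E:
  L: [ 2  1 -1  1  0  0  2]
  M: [ 0  0  1  0  1  0  1]
  T: [-1  0 -2 -1 -3  1 -2]
RREF → pivots at {ν,ℓ,P} ⇒ r = 3

3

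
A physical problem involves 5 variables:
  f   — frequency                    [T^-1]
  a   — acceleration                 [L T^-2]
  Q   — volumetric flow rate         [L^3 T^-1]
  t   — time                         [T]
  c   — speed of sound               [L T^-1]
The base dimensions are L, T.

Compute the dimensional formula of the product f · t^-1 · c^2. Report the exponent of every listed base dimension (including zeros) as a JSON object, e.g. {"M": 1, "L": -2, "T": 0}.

Dimensional matrix (L×T by f×a×Q×t×c):
  L: [ 0  1  3  0  1]
  T: [-1 -2 -1  1 -1]
  [L]: (1)·0+(-1)·0+(2)·1 = 2
  [T]: (1)·-1+(-1)·1+(2)·-1 = -4
⇒ L^2 T^-4

{"L": 2, "T": -4}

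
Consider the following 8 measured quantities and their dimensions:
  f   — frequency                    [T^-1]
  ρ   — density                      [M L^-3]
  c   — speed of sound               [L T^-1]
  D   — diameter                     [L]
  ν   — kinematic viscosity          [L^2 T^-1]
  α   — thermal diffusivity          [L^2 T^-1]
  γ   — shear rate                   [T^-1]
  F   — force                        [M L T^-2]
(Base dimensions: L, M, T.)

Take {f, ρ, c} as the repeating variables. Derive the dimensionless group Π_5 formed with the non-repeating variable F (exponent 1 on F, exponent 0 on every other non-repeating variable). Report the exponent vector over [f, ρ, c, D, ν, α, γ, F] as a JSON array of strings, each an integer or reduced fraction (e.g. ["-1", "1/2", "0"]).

Exponent matrix [L,M,T] × [f,ρ,c,D,ν,α,γ,F]:
  L: [ 0 -3  1  1  2  2  0  1]
  M: [ 0  1  0  0  0  0  0  1]
  T: [-1  0 -1  0 -1 -1 -1 -2]
Row reduction gives pivot columns f,ρ,c; rank = 3
Pivot set = {f,ρ,c}, free = {D,ν,α,γ,F}
RREF:
  r0: [   1    0    0   -1   -1   -1    1   -2]
  r1: [   0    1    0    0    0    0    0    1]
  r2: [   0    0    1    1    2    2    0    4]
Fix exponent of F at 1, D at 0, ν at 0, α at 0, γ at 0; solve each RREF row for its pivot's exponent:
  r0: exp(f) + (-2)·1 = 0 ⇒ exp(f) = 2
  r1: exp(ρ) + (1)·1 = 0 ⇒ exp(ρ) = -1
  r2: exp(c) + (4)·1 = 0 ⇒ exp(c) = -4
Π_5 = f^2 · ρ^-1 · c^-4 · F

["2", "-1", "-4", "0", "0", "0", "0", "1"]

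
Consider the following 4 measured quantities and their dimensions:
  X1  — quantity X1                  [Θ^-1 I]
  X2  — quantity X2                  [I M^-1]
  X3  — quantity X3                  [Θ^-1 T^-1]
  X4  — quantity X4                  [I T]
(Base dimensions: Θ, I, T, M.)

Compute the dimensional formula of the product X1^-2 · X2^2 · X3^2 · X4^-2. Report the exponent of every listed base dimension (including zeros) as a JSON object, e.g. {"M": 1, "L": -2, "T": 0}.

Write exponents as rows Θ,I,T,M / cols X1,X2,X3,X4:
  Θ: [-1  0 -1  0]
  I: [ 1  1  0  1]
  T: [ 0  0 -1  1]
  M: [ 0 -1  0  0]
  [Θ]: (-2)·-1+(2)·0+(2)·-1+(-2)·0 = 0
  [I]: (-2)·1+(2)·1+(2)·0+(-2)·1 = -2
  [T]: (-2)·0+(2)·0+(2)·-1+(-2)·1 = -4
  [M]: (-2)·0+(2)·-1+(2)·0+(-2)·0 = -2
⇒ I^-2 T^-4 M^-2

{"Θ": 0, "I": -2, "T": -4, "M": -2}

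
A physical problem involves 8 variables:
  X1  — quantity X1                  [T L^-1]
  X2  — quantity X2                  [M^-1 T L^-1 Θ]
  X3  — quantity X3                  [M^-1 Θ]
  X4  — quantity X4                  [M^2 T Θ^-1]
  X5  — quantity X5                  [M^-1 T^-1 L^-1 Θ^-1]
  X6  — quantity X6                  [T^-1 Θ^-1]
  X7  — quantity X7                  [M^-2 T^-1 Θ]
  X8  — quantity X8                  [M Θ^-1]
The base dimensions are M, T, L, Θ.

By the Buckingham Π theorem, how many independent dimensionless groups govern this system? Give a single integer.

5

Exponent matrix [M,T,L,Θ] × [X1,X2,X3,X4,X5,X6,X7,X8]:
  M: [ 0 -1 -1  2 -1  0 -2  1]
  T: [ 1  1  0  1 -1 -1 -1  0]
  L: [-1 -1  0  0 -1  0  0  0]
  Θ: [ 0  1  1 -1 -1 -1  1 -1]
Row reduction gives pivot columns X1,X2,X4; rank = 3
n=8, r=3 ⇒ 5 dimensionless groups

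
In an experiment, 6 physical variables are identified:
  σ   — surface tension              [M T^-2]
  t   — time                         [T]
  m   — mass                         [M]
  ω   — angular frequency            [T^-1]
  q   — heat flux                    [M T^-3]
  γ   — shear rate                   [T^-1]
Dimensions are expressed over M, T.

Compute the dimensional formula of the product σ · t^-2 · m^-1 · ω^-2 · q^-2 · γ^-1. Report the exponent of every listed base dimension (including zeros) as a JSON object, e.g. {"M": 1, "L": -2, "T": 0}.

Exponent matrix [M,T] × [σ,t,m,ω,q,γ]:
  M: [ 1  0  1  0  1  0]
  T: [-2  1  0 -1 -3 -1]
  [M]: (1)·1+(-2)·0+(-1)·1+(-2)·0+(-2)·1+(-1)·0 = -2
  [T]: (1)·-2+(-2)·1+(-1)·0+(-2)·-1+(-2)·-3+(-1)·-1 = 5
⇒ M^-2 T^5

{"M": -2, "T": 5}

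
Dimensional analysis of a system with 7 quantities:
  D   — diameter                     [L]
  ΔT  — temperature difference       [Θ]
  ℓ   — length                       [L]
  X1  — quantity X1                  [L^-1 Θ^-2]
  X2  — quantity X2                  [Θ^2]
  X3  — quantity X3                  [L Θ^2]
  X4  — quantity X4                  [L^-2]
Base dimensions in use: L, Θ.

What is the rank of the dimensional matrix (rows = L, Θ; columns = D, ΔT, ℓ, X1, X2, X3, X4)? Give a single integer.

2

Write exponents as rows L,Θ / cols D,ΔT,ℓ,X1,X2,X3,X4:
  L: [ 1  0  1 -1  0  1 -2]
  Θ: [ 0  1  0 -2  2  2  0]
Echelon form has 2 nonzero rows (pivots: D,ΔT)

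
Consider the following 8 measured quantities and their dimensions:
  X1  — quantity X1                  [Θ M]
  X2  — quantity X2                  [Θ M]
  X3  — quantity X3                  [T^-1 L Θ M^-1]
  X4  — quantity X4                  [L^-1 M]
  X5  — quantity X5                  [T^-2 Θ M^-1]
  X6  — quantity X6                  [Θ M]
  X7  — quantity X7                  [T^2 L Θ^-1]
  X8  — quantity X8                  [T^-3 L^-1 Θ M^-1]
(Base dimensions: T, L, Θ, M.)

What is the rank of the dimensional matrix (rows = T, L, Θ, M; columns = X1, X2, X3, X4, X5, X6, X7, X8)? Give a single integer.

3

Exponent matrix [T,L,Θ,M] × [X1,X2,X3,X4,X5,X6,X7,X8]:
  T: [ 0  0 -1  0 -2  0  2 -3]
  L: [ 0  0  1 -1  0  0  1 -1]
  Θ: [ 1  1  1  0  1  1 -1  1]
  M: [ 1  1 -1  1 -1  1  0 -1]
Row reduction gives pivot columns X1,X3,X4; rank = 3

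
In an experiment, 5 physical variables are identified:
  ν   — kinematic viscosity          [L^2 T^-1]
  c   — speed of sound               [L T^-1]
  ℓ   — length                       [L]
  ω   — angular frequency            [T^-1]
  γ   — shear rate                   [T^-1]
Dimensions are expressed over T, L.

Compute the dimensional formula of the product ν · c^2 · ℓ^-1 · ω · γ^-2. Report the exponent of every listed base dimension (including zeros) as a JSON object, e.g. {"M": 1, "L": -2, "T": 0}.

{"T": -2, "L": 3}

Write exponents as rows T,L / cols ν,c,ℓ,ω,γ:
  T: [-1 -1  0 -1 -1]
  L: [ 2  1  1  0  0]
  [T]: (1)·-1+(2)·-1+(-1)·0+(1)·-1+(-2)·-1 = -2
  [L]: (1)·2+(2)·1+(-1)·1+(1)·0+(-2)·0 = 3
⇒ T^-2 L^3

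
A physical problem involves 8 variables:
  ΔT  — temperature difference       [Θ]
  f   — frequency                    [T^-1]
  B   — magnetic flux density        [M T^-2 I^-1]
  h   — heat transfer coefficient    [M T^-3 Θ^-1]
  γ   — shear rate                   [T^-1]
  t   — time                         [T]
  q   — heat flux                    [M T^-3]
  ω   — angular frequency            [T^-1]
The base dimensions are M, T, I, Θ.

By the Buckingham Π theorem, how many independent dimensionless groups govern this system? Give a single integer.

Dimensional matrix (M×T×I×Θ by ΔT×f×B×h×γ×t×q×ω):
  M: [ 0  0  1  1  0  0  1  0]
  T: [ 0 -1 -2 -3 -1  1 -3 -1]
  I: [ 0  0 -1  0  0  0  0  0]
  Θ: [ 1  0  0 -1  0  0  0  0]
RREF → pivots at {ΔT,f,B,h} ⇒ r = 4
n=8, r=4 ⇒ 4 dimensionless groups

4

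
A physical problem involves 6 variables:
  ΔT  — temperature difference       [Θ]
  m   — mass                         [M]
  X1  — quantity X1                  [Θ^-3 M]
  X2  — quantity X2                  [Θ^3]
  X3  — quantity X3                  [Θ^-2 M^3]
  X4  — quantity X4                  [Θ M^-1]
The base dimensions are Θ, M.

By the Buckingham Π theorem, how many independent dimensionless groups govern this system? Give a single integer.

4

Dimensional matrix (Θ×M by ΔT×m×X1×X2×X3×X4):
  Θ: [ 1  0 -3  3 -2  1]
  M: [ 0  1  1  0  3 -1]
RREF → pivots at {ΔT,m} ⇒ r = 2
Π count = n − r = 6 − 2 = 4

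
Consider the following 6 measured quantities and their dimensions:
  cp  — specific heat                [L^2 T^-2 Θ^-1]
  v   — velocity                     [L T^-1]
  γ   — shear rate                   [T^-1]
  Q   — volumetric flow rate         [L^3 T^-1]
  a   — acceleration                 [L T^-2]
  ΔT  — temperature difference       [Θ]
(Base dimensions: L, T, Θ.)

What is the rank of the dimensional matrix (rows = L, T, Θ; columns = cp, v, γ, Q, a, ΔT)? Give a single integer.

3

Exponent matrix [L,T,Θ] × [cp,v,γ,Q,a,ΔT]:
  L: [ 2  1  0  3  1  0]
  T: [-2 -1 -1 -1 -2  0]
  Θ: [-1  0  0  0  0  1]
Row reduction gives pivot columns cp,v,γ; rank = 3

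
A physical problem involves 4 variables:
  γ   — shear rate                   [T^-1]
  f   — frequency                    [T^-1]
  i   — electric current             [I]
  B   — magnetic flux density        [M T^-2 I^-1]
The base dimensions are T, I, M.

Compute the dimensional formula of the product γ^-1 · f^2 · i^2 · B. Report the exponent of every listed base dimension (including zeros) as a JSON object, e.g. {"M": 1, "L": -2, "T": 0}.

{"T": -3, "I": 1, "M": 1}

Write exponents as rows T,I,M / cols γ,f,i,B:
  T: [-1 -1  0 -2]
  I: [ 0  0  1 -1]
  M: [ 0  0  0  1]
  [T]: (-1)·-1+(2)·-1+(2)·0+(1)·-2 = -3
  [I]: (-1)·0+(2)·0+(2)·1+(1)·-1 = 1
  [M]: (-1)·0+(2)·0+(2)·0+(1)·1 = 1
⇒ T^-3 I M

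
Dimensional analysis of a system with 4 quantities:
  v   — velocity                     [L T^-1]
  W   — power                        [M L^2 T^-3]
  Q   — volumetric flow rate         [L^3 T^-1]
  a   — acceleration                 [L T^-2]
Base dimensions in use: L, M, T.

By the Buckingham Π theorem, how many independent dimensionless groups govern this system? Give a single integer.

Dimensional matrix (L×M×T by v×W×Q×a):
  L: [ 1  2  3  1]
  M: [ 0  1  0  0]
  T: [-1 -3 -1 -2]
RREF → pivots at {v,W,Q} ⇒ r = 3
n=4, r=3 ⇒ 1 dimensionless group

1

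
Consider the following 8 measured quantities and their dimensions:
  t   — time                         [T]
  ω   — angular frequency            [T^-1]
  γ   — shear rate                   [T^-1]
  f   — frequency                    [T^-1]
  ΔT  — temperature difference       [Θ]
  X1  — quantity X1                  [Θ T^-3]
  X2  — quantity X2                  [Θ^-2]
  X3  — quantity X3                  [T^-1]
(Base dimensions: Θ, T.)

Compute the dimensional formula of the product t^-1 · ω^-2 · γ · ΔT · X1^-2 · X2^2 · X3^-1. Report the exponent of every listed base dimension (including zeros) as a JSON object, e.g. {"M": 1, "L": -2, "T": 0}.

{"Θ": -5, "T": 7}

Dimensional matrix (Θ×T by t×ω×γ×f×ΔT×X1×X2×X3):
  Θ: [ 0  0  0  0  1  1 -2  0]
  T: [ 1 -1 -1 -1  0 -3  0 -1]
  [Θ]: (-1)·0+(-2)·0+(1)·0+(1)·1+(-2)·1+(2)·-2+(-1)·0 = -5
  [T]: (-1)·1+(-2)·-1+(1)·-1+(1)·0+(-2)·-3+(2)·0+(-1)·-1 = 7
⇒ Θ^-5 T^7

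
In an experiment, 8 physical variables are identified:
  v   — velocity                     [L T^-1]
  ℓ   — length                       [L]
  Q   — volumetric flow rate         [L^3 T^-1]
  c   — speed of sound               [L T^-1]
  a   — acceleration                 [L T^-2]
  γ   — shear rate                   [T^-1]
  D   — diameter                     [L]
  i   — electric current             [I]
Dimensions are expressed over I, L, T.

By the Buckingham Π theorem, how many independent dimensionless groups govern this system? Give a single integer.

5

Dimensional matrix (I×L×T by v×ℓ×Q×c×a×γ×D×i):
  I: [ 0  0  0  0  0  0  0  1]
  L: [ 1  1  3  1  1  0  1  0]
  T: [-1  0 -1 -1 -2 -1  0  0]
Row reduction gives pivot columns v,ℓ,i; rank = 3
Π count = n − r = 8 − 3 = 5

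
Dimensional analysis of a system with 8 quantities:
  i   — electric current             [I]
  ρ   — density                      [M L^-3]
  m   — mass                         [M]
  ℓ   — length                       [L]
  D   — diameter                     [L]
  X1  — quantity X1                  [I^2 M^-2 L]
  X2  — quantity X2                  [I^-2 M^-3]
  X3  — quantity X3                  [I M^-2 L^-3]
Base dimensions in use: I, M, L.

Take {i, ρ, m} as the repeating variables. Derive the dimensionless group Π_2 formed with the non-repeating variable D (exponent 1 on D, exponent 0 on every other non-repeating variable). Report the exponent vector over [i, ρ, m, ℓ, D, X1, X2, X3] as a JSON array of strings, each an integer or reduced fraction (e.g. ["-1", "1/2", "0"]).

["0", "1/3", "-1/3", "0", "1", "0", "0", "0"]

Dimensional matrix (I×M×L by i×ρ×m×ℓ×D×X1×X2×X3):
  I: [ 1  0  0  0  0  2 -2  1]
  M: [ 0  1  1  0  0 -2 -3 -2]
  L: [ 0 -3  0  1  1  1  0 -3]
Row reduction gives pivot columns i,ρ,m; rank = 3
Pivot set = {i,ρ,m}, free = {ℓ,D,X1,X2,X3}
RREF:
  r0: [   1    0    0    0    0    2   -2    1]
  r1: [   0    1    0 -1/3 -1/3 -1/3    0    1]
  r2: [   0    0    1  1/3  1/3 -5/3   -3   -3]
Fix exponent of D at 1, ℓ at 0, X1 at 0, X2 at 0, X3 at 0; solve each RREF row for its pivot's exponent:
  r0: exp(i) + (0)·1 = 0 ⇒ exp(i) = 0
  r1: exp(ρ) + (-1/3)·1 = 0 ⇒ exp(ρ) = 1/3
  r2: exp(m) + (1/3)·1 = 0 ⇒ exp(m) = -1/3
Π_2 = ρ^(1/3) · m^(-1/3) · D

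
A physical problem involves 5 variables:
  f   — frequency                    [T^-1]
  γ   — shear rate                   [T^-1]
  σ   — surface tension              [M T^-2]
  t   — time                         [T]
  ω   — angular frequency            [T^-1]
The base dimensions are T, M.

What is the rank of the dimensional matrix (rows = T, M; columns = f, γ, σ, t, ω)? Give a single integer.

Dimensional matrix (T×M by f×γ×σ×t×ω):
  T: [-1 -1 -2  1 -1]
  M: [ 0  0  1  0  0]
Echelon form has 2 nonzero rows (pivots: f,σ)

2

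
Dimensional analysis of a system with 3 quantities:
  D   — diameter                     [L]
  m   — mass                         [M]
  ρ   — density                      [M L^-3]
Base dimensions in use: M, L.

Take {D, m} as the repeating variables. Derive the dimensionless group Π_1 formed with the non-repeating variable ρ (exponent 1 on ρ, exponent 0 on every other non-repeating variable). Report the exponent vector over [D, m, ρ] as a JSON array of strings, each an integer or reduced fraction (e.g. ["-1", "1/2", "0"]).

["3", "-1", "1"]

Write exponents as rows M,L / cols D,m,ρ:
  M: [ 0  1  1]
  L: [ 1  0 -3]
Row reduction gives pivot columns D,m; rank = 2
Pivot set = {D,m}, free = {ρ}
RREF:
  r0: [   1    0   -3]
  r1: [   0    1    1]
Fix exponent of ρ at 1; solve each RREF row for its pivot's exponent:
  r0: exp(D) + (-3)·1 = 0 ⇒ exp(D) = 3
  r1: exp(m) + (1)·1 = 0 ⇒ exp(m) = -1
Π_1 = D^3 · m^-1 · ρ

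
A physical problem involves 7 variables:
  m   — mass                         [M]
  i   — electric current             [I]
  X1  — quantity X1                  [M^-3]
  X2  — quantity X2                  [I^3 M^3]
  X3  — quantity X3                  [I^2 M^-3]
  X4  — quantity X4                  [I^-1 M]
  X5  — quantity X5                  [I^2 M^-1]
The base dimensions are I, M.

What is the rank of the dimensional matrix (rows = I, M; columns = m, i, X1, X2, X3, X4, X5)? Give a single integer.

Exponent matrix [I,M] × [m,i,X1,X2,X3,X4,X5]:
  I: [ 0  1  0  3  2 -1  2]
  M: [ 1  0 -3  3 -3  1 -1]
Row reduction gives pivot columns m,i; rank = 2

2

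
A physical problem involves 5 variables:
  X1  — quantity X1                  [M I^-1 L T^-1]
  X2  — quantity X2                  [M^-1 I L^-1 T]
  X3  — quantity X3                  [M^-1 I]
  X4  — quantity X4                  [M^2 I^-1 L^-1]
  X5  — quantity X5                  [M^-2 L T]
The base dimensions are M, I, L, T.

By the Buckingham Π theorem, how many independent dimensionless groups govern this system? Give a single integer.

Write exponents as rows M,I,L,T / cols X1,X2,X3,X4,X5:
  M: [ 1 -1 -1  2 -2]
  I: [-1  1  1 -1  0]
  L: [ 1 -1  0 -1  1]
  T: [-1  1  0  0  1]
Echelon form has 3 nonzero rows (pivots: X1,X3,X4)
5 vars − rank 3 = 2 Π groups

2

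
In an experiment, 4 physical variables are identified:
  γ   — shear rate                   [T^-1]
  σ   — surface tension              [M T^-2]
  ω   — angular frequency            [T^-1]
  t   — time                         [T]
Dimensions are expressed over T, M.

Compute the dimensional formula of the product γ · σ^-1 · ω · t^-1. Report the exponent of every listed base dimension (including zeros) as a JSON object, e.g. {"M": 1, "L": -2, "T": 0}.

Write exponents as rows T,M / cols γ,σ,ω,t:
  T: [-1 -2 -1  1]
  M: [ 0  1  0  0]
  [T]: (1)·-1+(-1)·-2+(1)·-1+(-1)·1 = -1
  [M]: (1)·0+(-1)·1+(1)·0+(-1)·0 = -1
⇒ T^-1 M^-1

{"T": -1, "M": -1}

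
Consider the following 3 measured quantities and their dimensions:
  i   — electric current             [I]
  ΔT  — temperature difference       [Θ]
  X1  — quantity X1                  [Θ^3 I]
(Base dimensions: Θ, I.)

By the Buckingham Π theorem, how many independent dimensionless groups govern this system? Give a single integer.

1

Dimensional matrix (Θ×I by i×ΔT×X1):
  Θ: [ 0  1  3]
  I: [ 1  0  1]
RREF → pivots at {i,ΔT} ⇒ r = 2
Π count = n − r = 3 − 2 = 1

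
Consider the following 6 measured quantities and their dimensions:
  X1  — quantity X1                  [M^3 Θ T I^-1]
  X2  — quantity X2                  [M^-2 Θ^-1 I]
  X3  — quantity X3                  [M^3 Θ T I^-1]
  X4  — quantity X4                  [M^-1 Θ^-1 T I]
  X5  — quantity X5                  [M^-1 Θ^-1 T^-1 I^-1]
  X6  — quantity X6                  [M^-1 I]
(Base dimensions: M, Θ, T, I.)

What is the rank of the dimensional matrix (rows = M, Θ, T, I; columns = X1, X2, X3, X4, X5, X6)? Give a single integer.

3

Write exponents as rows M,Θ,T,I / cols X1,X2,X3,X4,X5,X6:
  M: [ 3 -2  3 -1 -1 -1]
  Θ: [ 1 -1  1 -1 -1  0]
  T: [ 1  0  1  1 -1  0]
  I: [-1  1 -1  1 -1  1]
RREF → pivots at {X1,X2,X5} ⇒ r = 3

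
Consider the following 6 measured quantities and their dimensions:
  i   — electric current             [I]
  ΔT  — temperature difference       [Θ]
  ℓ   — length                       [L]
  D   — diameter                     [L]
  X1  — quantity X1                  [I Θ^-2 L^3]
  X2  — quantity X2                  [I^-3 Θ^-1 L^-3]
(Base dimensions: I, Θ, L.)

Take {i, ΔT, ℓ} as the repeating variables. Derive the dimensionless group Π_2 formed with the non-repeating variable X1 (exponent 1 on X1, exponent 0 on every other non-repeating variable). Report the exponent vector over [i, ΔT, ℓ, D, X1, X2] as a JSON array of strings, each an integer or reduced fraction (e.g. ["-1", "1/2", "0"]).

Dimensional matrix (I×Θ×L by i×ΔT×ℓ×D×X1×X2):
  I: [ 1  0  0  0  1 -3]
  Θ: [ 0  1  0  0 -2 -1]
  L: [ 0  0  1  1  3 -3]
RREF → pivots at {i,ΔT,ℓ} ⇒ r = 3
Pivot set = {i,ΔT,ℓ}, free = {D,X1,X2}
RREF:
  r0: [   1    0    0    0    1   -3]
  r1: [   0    1    0    0   -2   -1]
  r2: [   0    0    1    1    3   -3]
Fix exponent of X1 at 1, D at 0, X2 at 0; solve each RREF row for its pivot's exponent:
  r0: exp(i) + (1)·1 = 0 ⇒ exp(i) = -1
  r1: exp(ΔT) + (-2)·1 = 0 ⇒ exp(ΔT) = 2
  r2: exp(ℓ) + (3)·1 = 0 ⇒ exp(ℓ) = -3
Π_2 = i^-1 · ΔT^2 · ℓ^-3 · X1

["-1", "2", "-3", "0", "1", "0"]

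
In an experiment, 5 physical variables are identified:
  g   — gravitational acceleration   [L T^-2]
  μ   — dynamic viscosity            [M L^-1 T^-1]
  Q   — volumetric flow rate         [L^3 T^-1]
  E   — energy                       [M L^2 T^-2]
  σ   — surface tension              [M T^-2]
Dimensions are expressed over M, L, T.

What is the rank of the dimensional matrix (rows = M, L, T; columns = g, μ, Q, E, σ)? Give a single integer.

Dimensional matrix (M×L×T by g×μ×Q×E×σ):
  M: [ 0  1  0  1  1]
  L: [ 1 -1  3  2  0]
  T: [-2 -1 -1 -2 -2]
RREF → pivots at {g,μ,Q} ⇒ r = 3

3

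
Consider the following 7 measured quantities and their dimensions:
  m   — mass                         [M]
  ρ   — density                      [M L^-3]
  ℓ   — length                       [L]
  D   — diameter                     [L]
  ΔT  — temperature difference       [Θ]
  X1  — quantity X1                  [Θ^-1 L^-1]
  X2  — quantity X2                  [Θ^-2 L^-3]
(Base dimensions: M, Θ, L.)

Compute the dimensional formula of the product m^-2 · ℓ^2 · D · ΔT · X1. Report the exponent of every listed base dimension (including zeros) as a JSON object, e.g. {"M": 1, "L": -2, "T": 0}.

{"M": -2, "Θ": 0, "L": 2}

Write exponents as rows M,Θ,L / cols m,ρ,ℓ,D,ΔT,X1,X2:
  M: [ 1  1  0  0  0  0  0]
  Θ: [ 0  0  0  0  1 -1 -2]
  L: [ 0 -3  1  1  0 -1 -3]
  [M]: (-2)·1+(2)·0+(1)·0+(1)·0+(1)·0 = -2
  [Θ]: (-2)·0+(2)·0+(1)·0+(1)·1+(1)·-1 = 0
  [L]: (-2)·0+(2)·1+(1)·1+(1)·0+(1)·-1 = 2
⇒ M^-2 L^2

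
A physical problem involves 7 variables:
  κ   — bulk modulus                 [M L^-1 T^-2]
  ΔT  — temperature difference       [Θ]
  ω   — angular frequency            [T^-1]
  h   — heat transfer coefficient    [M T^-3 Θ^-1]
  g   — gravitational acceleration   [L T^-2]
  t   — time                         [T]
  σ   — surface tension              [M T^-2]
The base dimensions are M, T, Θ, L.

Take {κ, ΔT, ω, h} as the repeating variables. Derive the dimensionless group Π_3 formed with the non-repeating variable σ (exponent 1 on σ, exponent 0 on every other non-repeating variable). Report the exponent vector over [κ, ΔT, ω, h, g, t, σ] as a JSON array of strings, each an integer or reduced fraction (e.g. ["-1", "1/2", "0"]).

["0", "-1", "1", "-1", "0", "0", "1"]

Dimensional matrix (M×T×Θ×L by κ×ΔT×ω×h×g×t×σ):
  M: [ 1  0  0  1  0  0  1]
  T: [-2  0 -1 -3 -2  1 -2]
  Θ: [ 0  1  0 -1  0  0  0]
  L: [-1  0  0  0  1  0  0]
Echelon form has 4 nonzero rows (pivots: κ,ΔT,ω,h)
Repeat: κ,ΔT,ω,h; free: g,t,σ
RREF:
  r0: [   1    0    0    0   -1    0    0]
  r1: [   0    1    0    0    1    0    1]
  r2: [   0    0    1    0    1   -1   -1]
  r3: [   0    0    0    1    1    0    1]
Fix exponent of σ at 1, g at 0, t at 0; solve each RREF row for its pivot's exponent:
  r0: exp(κ) + (0)·1 = 0 ⇒ exp(κ) = 0
  r1: exp(ΔT) + (1)·1 = 0 ⇒ exp(ΔT) = -1
  r2: exp(ω) + (-1)·1 = 0 ⇒ exp(ω) = 1
  r3: exp(h) + (1)·1 = 0 ⇒ exp(h) = -1
Π_3 = ΔT^-1 · ω · h^-1 · σ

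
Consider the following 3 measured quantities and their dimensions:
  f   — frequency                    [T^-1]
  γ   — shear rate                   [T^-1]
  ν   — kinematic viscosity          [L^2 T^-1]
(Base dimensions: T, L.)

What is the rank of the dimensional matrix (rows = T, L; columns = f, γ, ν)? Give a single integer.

Write exponents as rows T,L / cols f,γ,ν:
  T: [-1 -1 -1]
  L: [ 0  0  2]
RREF → pivots at {f,ν} ⇒ r = 2

2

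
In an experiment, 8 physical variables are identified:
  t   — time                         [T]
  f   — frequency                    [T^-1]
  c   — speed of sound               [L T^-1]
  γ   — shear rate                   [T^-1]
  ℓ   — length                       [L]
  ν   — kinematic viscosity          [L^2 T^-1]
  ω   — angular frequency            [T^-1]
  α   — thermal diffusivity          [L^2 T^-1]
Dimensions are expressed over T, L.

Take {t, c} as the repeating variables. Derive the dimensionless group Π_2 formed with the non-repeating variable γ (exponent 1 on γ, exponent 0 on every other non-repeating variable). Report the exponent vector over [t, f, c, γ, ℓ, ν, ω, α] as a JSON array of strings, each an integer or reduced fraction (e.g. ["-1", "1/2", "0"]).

Dimensional matrix (T×L by t×f×c×γ×ℓ×ν×ω×α):
  T: [ 1 -1 -1 -1  0 -1 -1 -1]
  L: [ 0  0  1  0  1  2  0  2]
Echelon form has 2 nonzero rows (pivots: t,c)
Repeat: t,c; free: f,γ,ℓ,ν,ω,α
RREF:
  r0: [   1   -1    0   -1    1    1   -1    1]
  r1: [   0    0    1    0    1    2    0    2]
Fix exponent of γ at 1, f at 0, ℓ at 0, ν at 0, ω at 0, α at 0; solve each RREF row for its pivot's exponent:
  r0: exp(t) + (-1)·1 = 0 ⇒ exp(t) = 1
  r1: exp(c) + (0)·1 = 0 ⇒ exp(c) = 0
Π_2 = t · γ

["1", "0", "0", "1", "0", "0", "0", "0"]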